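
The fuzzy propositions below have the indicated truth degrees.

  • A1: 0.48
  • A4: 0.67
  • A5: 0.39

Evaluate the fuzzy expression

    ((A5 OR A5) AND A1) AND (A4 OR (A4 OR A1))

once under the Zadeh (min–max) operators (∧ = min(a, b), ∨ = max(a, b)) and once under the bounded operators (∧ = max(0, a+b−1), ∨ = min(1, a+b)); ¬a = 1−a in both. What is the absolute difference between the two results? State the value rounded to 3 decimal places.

Under Zadeh (min–max):
  A5 OR A5 = max(a, b) on (0.39, 0.39) = 0.39
  (A5 OR A5) AND A1 = min(a, b) on (0.39, 0.48) = 0.39
  A4 OR A1 = max(a, b) on (0.67, 0.48) = 0.67
  A4 OR (A4 OR A1) = max(a, b) on (0.67, 0.67) = 0.67
  ((A5 OR A5) AND A1) AND (A4 OR (A4 OR A1)) = min(a, b) on (0.39, 0.67) = 0.39
  → value = 0.3900
Under bounded:
  A5 OR A5 = min(1, a+b) on (0.39, 0.39) = 0.78
  (A5 OR A5) AND A1 = max(0, a+b−1) on (0.78, 0.48) = 0.26
  A4 OR A1 = min(1, a+b) on (0.67, 0.48) = 1.00
  A4 OR (A4 OR A1) = min(1, a+b) on (0.67, 1.00) = 1.00
  ((A5 OR A5) AND A1) AND (A4 OR (A4 OR A1)) = max(0, a+b−1) on (0.26, 1.00) = 0.26
  → value = 0.2600
|0.3900 − 0.2600| = 0.130

0.130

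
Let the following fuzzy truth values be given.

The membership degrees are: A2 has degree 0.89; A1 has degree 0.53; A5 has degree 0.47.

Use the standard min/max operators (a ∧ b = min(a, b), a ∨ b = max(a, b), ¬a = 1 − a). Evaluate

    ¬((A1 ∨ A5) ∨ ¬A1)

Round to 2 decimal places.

0.47

A1 ∨ A5 = max(a, b) on (0.53, 0.47) = 0.53
¬A1 = 1 − 0.53 = 0.47
(A1 ∨ A5) ∨ ¬A1 = max(a, b) on (0.53, 0.47) = 0.53
¬((A1 ∨ A5) ∨ ¬A1) = 1 − 0.53 = 0.47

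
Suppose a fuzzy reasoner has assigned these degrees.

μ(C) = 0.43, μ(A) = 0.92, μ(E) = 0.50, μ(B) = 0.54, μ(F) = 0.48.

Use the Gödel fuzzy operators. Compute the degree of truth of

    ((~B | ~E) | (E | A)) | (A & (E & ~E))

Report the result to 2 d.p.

~B = 1 − 0.54 = 0.46
~E = 1 − 0.50 = 0.50
~B | ~E = max(a, b) on (0.46, 0.50) = 0.50
E | A = max(a, b) on (0.50, 0.92) = 0.92
(~B | ~E) | (E | A) = max(a, b) on (0.50, 0.92) = 0.92
~E = 1 − 0.50 = 0.50
E & ~E = min(a, b) on (0.50, 0.50) = 0.50
A & (E & ~E) = min(a, b) on (0.92, 0.50) = 0.50
((~B | ~E) | (E | A)) | (A & (E & ~E)) = max(a, b) on (0.92, 0.50) = 0.92

0.92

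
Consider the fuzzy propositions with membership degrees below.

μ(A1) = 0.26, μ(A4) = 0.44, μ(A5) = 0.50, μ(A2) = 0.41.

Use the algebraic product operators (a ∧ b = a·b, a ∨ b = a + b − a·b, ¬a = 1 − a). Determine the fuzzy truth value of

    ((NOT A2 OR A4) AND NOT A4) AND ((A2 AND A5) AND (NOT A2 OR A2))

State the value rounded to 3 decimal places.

0.067

NOT A2 = 1 − 0.4100 = 0.5900
NOT A2 OR A4 = a + b − a·b on (0.5900, 0.4400) = 0.7704
NOT A4 = 1 − 0.4400 = 0.5600
(NOT A2 OR A4) AND NOT A4 = a·b on (0.7704, 0.5600) = 0.4314
A2 AND A5 = a·b on (0.4100, 0.5000) = 0.2050
NOT A2 = 1 − 0.4100 = 0.5900
NOT A2 OR A2 = a + b − a·b on (0.5900, 0.4100) = 0.7581
(A2 AND A5) AND (NOT A2 OR A2) = a·b on (0.2050, 0.7581) = 0.1554
((NOT A2 OR A4) AND NOT A4) AND ((A2 AND A5) AND (NOT A2 OR A2)) = a·b on (0.4314, 0.1554) = 0.0670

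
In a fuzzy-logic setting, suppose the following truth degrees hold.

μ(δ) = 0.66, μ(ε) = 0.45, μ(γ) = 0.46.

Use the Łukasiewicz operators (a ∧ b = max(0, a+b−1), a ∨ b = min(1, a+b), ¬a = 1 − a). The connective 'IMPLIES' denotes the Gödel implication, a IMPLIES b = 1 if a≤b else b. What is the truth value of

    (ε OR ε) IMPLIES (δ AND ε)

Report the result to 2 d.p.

0.11

ε OR ε = min(1, a+b) on (0.45, 0.45) = 0.90
δ AND ε = max(0, a+b−1) on (0.66, 0.45) = 0.11
(ε OR ε) IMPLIES (δ AND ε)  [Gödel: 1 if a≤b else b] with a=0.90, b=0.11 → 0.11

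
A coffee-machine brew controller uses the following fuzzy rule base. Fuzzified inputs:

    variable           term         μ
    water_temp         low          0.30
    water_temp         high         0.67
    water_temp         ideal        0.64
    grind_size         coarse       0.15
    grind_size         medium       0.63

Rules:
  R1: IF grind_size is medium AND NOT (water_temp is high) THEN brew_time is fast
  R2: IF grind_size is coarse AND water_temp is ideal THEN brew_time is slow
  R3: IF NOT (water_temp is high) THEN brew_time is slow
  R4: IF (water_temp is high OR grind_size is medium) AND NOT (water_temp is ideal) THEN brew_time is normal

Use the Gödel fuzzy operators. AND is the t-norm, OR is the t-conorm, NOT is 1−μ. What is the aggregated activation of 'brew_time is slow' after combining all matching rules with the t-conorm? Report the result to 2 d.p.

R1: medium=0.63, ¬high=1−0.67=0.33; AND[min(a, b)] → w = 0.33
R2: coarse=0.15, ideal=0.64; AND[min(a, b)] → w = 0.15
R3: ¬high=1−0.67=0.33 → w = 0.33
R4: (high=0.67 OR medium=0.63) = 0.67; AND[min(a, b)] with ¬ideal=1−0.64=0.36 → w = 0.36
Rules with consequent 'slow': {R2, R3} → strengths 0.15, 0.33
Aggregate via t-conorm [max(a, b)]: 0.33

0.33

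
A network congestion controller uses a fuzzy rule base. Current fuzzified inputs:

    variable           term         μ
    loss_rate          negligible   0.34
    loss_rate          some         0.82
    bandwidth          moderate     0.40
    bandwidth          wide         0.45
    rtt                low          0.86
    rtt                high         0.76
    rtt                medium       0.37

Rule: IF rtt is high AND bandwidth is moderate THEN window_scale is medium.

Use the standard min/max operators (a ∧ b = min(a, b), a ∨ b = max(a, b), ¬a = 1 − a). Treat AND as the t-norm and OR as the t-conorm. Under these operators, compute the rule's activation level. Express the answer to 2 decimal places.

firing strength: high=0.76, moderate=0.40; AND[min(a, b)] → w = 0.40

0.40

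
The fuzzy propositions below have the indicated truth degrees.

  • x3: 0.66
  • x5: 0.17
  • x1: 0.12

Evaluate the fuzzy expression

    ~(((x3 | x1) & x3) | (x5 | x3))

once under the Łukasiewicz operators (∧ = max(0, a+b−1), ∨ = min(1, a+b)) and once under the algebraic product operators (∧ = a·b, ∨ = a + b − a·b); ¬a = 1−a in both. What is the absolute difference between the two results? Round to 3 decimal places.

Under Łukasiewicz:
  x3 | x1 = min(1, a+b) on (0.66, 0.12) = 0.78
  (x3 | x1) & x3 = max(0, a+b−1) on (0.78, 0.66) = 0.44
  x5 | x3 = min(1, a+b) on (0.17, 0.66) = 0.83
  ((x3 | x1) & x3) | (x5 | x3) = min(1, a+b) on (0.44, 0.83) = 1.00
  ~(((x3 | x1) & x3) | (x5 | x3)) = 1 − 1.00 = 0.00
  → value = 0.0000
Under algebraic product:
  x3 | x1 = a + b − a·b on (0.6600, 0.1200) = 0.7008
  (x3 | x1) & x3 = a·b on (0.7008, 0.6600) = 0.4625
  x5 | x3 = a + b − a·b on (0.1700, 0.6600) = 0.7178
  ((x3 | x1) & x3) | (x5 | x3) = a + b − a·b on (0.4625, 0.7178) = 0.8483
  ~(((x3 | x1) & x3) | (x5 | x3)) = 1 − 0.8483 = 0.1517
  → value = 0.1517
|0.0000 − 0.1517| = 0.152

0.152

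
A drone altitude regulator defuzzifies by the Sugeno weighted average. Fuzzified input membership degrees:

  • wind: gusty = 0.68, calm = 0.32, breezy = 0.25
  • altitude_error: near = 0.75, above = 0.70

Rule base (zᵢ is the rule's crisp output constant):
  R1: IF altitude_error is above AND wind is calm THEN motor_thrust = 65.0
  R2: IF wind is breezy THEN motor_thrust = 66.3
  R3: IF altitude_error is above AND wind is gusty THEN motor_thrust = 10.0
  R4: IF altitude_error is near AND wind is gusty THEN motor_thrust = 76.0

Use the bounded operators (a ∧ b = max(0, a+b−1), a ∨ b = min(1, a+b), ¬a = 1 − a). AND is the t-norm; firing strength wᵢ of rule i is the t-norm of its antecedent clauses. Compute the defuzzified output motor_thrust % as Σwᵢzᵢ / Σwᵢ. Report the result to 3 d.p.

R1 (z=65.0): above=0.70, calm=0.32; AND[max(0, a+b−1)] → w = 0.02
R2 (z=66.3): breezy=0.25 → w = 0.25
R3 (z=10.0): above=0.70, gusty=0.68; AND[max(0, a+b−1)] → w = 0.38
R4 (z=76.0): near=0.75, gusty=0.68; AND[max(0, a+b−1)] → w = 0.43
Weighted average = (0.02·65.0 + 0.25·66.3 + 0.38·10.0 + 0.43·76.0) / (0.02 + 0.25 + 0.38 + 0.43)
  = 54.3550 / 1.0800 = 50.329

50.329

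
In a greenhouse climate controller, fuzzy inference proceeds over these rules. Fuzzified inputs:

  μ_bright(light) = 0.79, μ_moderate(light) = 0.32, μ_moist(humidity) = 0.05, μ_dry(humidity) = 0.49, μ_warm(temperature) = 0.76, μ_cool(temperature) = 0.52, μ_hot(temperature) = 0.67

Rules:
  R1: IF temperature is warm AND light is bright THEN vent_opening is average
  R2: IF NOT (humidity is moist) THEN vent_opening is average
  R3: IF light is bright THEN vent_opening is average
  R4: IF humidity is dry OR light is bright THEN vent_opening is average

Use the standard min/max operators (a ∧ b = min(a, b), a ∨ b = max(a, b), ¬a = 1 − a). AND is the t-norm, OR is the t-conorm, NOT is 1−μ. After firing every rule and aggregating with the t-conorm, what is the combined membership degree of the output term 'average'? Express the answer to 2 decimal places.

R1: warm=0.76, bright=0.79; AND[min(a, b)] → w = 0.76
R2: ¬moist=1−0.05=0.95 → w = 0.95
R3: bright=0.79 → w = 0.79
R4: dry=0.49, bright=0.79; OR[max(a, b)] → w = 0.79
Rules with consequent 'average': {R1, R2, R3, R4} → strengths 0.76, 0.95, 0.79, 0.79
Aggregate via t-conorm [max(a, b)]: 0.95

0.95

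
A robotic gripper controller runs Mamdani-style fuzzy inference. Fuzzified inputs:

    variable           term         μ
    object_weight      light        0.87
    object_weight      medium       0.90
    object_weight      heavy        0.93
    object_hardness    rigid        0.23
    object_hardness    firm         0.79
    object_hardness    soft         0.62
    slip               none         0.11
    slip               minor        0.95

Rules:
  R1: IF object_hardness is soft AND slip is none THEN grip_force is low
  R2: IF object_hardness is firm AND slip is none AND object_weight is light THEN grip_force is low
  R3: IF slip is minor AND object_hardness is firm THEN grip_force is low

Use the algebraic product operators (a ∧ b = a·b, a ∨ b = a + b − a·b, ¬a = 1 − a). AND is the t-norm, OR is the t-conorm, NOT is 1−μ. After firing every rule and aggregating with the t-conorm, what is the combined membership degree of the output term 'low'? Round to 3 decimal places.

0.785

R1: soft=0.62, none=0.11; AND[a·b] → w = 0.0682
R2: firm=0.79, none=0.11, light=0.87; AND[a·b] → w = 0.0756
R3: minor=0.95, firm=0.79; AND[a·b] → w = 0.7505
Rules with consequent 'low': {R1, R2, R3} → strengths 0.0682, 0.0756, 0.7505
Aggregate via t-conorm [a + b − a·b]: 0.7851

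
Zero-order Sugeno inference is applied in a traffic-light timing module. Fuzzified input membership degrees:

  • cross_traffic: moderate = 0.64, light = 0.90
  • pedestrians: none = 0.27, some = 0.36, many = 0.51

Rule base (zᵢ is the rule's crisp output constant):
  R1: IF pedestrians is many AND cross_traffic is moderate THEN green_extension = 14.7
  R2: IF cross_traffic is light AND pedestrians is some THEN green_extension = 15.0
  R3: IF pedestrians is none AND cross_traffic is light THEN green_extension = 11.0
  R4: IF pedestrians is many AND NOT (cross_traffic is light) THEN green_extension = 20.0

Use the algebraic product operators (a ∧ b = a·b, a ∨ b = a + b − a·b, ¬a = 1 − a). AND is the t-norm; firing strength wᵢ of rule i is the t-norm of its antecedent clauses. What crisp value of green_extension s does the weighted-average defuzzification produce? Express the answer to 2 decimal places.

14.14

R1 (z=14.7): many=0.51, moderate=0.64; AND[a·b] → w = 0.3264
R2 (z=15.0): light=0.90, some=0.36; AND[a·b] → w = 0.3240
R3 (z=11.0): none=0.27, light=0.90; AND[a·b] → w = 0.2430
R4 (z=20.0): many=0.51, ¬light=1−0.90=0.10; AND[a·b] → w = 0.0510
Weighted average = (0.3264·14.7 + 0.3240·15.0 + 0.2430·11.0 + 0.0510·20.0) / (0.3264 + 0.3240 + 0.2430 + 0.0510)
  = 13.3511 / 0.9444 = 14.14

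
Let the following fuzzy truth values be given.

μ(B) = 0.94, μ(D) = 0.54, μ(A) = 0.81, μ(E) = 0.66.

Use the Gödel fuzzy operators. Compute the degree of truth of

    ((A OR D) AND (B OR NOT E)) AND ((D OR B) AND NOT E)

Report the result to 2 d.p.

A OR D = max(a, b) on (0.81, 0.54) = 0.81
NOT E = 1 − 0.66 = 0.34
B OR NOT E = max(a, b) on (0.94, 0.34) = 0.94
(A OR D) AND (B OR NOT E) = min(a, b) on (0.81, 0.94) = 0.81
D OR B = max(a, b) on (0.54, 0.94) = 0.94
NOT E = 1 − 0.66 = 0.34
(D OR B) AND NOT E = min(a, b) on (0.94, 0.34) = 0.34
((A OR D) AND (B OR NOT E)) AND ((D OR B) AND NOT E) = min(a, b) on (0.81, 0.34) = 0.34

0.34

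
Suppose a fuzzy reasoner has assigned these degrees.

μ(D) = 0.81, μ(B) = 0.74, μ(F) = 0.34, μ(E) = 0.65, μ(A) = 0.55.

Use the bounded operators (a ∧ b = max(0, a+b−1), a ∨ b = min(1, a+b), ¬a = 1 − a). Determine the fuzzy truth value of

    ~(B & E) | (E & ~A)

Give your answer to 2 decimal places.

B & E = max(0, a+b−1) on (0.74, 0.65) = 0.39
~(B & E) = 1 − 0.39 = 0.61
~A = 1 − 0.55 = 0.45
E & ~A = max(0, a+b−1) on (0.65, 0.45) = 0.10
~(B & E) | (E & ~A) = min(1, a+b) on (0.61, 0.10) = 0.71

0.71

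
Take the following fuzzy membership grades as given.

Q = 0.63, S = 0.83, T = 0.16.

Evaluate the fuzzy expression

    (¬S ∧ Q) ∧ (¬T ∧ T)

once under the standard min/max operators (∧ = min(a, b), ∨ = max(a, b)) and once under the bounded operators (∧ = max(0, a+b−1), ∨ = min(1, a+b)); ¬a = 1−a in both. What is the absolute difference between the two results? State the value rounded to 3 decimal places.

Under standard min/max:
  ¬S = 1 − 0.83 = 0.17
  ¬S ∧ Q = min(a, b) on (0.17, 0.63) = 0.17
  ¬T = 1 − 0.16 = 0.84
  ¬T ∧ T = min(a, b) on (0.84, 0.16) = 0.16
  (¬S ∧ Q) ∧ (¬T ∧ T) = min(a, b) on (0.17, 0.16) = 0.16
  → value = 0.1600
Under bounded:
  ¬S = 1 − 0.83 = 0.17
  ¬S ∧ Q = max(0, a+b−1) on (0.17, 0.63) = 0.00
  ¬T = 1 − 0.16 = 0.84
  ¬T ∧ T = max(0, a+b−1) on (0.84, 0.16) = 0.00
  (¬S ∧ Q) ∧ (¬T ∧ T) = max(0, a+b−1) on (0.00, 0.00) = 0.00
  → value = 0.0000
|0.1600 − 0.0000| = 0.160

0.160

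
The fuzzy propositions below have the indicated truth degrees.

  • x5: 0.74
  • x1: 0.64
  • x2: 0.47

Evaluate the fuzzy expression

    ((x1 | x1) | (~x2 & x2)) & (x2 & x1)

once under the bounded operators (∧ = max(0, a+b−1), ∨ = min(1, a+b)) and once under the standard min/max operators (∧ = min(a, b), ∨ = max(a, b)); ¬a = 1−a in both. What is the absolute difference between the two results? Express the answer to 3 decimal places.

0.360

Under bounded:
  x1 | x1 = min(1, a+b) on (0.64, 0.64) = 1.00
  ~x2 = 1 − 0.47 = 0.53
  ~x2 & x2 = max(0, a+b−1) on (0.53, 0.47) = 0.00
  (x1 | x1) | (~x2 & x2) = min(1, a+b) on (1.00, 0.00) = 1.00
  x2 & x1 = max(0, a+b−1) on (0.47, 0.64) = 0.11
  ((x1 | x1) | (~x2 & x2)) & (x2 & x1) = max(0, a+b−1) on (1.00, 0.11) = 0.11
  → value = 0.1100
Under standard min/max:
  x1 | x1 = max(a, b) on (0.64, 0.64) = 0.64
  ~x2 = 1 − 0.47 = 0.53
  ~x2 & x2 = min(a, b) on (0.53, 0.47) = 0.47
  (x1 | x1) | (~x2 & x2) = max(a, b) on (0.64, 0.47) = 0.64
  x2 & x1 = min(a, b) on (0.47, 0.64) = 0.47
  ((x1 | x1) | (~x2 & x2)) & (x2 & x1) = min(a, b) on (0.64, 0.47) = 0.47
  → value = 0.4700
|0.1100 − 0.4700| = 0.360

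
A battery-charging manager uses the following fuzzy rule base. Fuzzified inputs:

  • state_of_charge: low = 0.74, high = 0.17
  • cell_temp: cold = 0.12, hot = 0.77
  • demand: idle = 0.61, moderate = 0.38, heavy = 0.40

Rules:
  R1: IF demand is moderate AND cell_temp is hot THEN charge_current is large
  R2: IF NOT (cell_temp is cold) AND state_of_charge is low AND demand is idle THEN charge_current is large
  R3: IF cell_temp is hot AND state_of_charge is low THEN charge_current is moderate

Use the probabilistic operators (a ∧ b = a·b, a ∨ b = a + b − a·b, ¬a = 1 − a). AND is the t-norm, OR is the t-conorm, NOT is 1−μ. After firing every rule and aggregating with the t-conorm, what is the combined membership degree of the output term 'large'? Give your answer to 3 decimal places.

R1: moderate=0.38, hot=0.77; AND[a·b] → w = 0.2926
R2: ¬cold=1−0.12=0.88, low=0.74, idle=0.61; AND[a·b] → w = 0.3972
R3: hot=0.77, low=0.74; AND[a·b] → w = 0.5698
Rules with consequent 'large': {R1, R2} → strengths 0.2926, 0.3972
Aggregate via t-conorm [a + b − a·b]: 0.5736

0.574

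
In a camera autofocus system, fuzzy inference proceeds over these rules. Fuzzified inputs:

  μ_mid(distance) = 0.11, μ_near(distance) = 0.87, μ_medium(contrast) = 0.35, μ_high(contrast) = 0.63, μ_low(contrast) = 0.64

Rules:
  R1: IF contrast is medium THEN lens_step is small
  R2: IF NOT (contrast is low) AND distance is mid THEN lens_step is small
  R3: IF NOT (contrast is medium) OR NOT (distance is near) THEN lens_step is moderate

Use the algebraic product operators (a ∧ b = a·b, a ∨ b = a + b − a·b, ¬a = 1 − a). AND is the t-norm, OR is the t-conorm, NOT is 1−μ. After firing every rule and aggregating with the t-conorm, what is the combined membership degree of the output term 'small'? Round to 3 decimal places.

R1: medium=0.35 → w = 0.3500
R2: ¬low=1−0.64=0.36, mid=0.11; AND[a·b] → w = 0.0396
R3: ¬medium=1−0.35=0.65, ¬near=1−0.87=0.13; OR[a + b − a·b] → w = 0.6955
Rules with consequent 'small': {R1, R2} → strengths 0.3500, 0.0396
Aggregate via t-conorm [a + b − a·b]: 0.3757

0.376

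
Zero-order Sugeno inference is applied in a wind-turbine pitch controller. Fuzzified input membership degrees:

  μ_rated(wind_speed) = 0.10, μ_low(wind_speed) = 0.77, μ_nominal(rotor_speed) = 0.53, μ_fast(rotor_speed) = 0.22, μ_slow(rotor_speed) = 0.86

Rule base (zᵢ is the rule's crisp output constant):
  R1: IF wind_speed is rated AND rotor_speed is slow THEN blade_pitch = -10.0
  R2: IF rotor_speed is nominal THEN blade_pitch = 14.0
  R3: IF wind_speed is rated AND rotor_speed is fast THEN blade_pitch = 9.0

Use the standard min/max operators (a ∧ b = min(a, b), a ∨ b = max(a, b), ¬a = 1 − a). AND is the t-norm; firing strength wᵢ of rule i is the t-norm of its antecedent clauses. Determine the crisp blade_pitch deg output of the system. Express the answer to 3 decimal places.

R1 (z=-10.0): rated=0.10, slow=0.86; AND[min(a, b)] → w = 0.10
R2 (z=14.0): nominal=0.53 → w = 0.53
R3 (z=9.0): rated=0.10, fast=0.22; AND[min(a, b)] → w = 0.10
Weighted average = (0.10·-10.0 + 0.53·14.0 + 0.10·9.0) / (0.10 + 0.53 + 0.10)
  = 7.3200 / 0.7300 = 10.027

10.027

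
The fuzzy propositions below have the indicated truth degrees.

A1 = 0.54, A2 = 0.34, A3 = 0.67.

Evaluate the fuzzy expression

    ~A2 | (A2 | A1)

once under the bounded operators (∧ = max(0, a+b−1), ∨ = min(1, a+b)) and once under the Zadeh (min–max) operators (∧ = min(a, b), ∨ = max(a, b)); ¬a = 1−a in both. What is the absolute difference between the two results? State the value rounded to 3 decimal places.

0.340

Under bounded:
  ~A2 = 1 − 0.34 = 0.66
  A2 | A1 = min(1, a+b) on (0.34, 0.54) = 0.88
  ~A2 | (A2 | A1) = min(1, a+b) on (0.66, 0.88) = 1.00
  → value = 1.0000
Under Zadeh (min–max):
  ~A2 = 1 − 0.34 = 0.66
  A2 | A1 = max(a, b) on (0.34, 0.54) = 0.54
  ~A2 | (A2 | A1) = max(a, b) on (0.66, 0.54) = 0.66
  → value = 0.6600
|1.0000 − 0.6600| = 0.340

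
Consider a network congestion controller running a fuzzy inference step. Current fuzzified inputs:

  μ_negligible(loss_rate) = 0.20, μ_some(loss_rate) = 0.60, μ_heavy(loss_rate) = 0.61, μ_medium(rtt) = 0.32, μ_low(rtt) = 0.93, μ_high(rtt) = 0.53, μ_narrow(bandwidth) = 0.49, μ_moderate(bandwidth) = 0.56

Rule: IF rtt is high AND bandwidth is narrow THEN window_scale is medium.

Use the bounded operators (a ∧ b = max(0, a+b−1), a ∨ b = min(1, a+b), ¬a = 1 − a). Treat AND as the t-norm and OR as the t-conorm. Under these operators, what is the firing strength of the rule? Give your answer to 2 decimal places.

firing strength: high=0.53, narrow=0.49; AND[max(0, a+b−1)] → w = 0.02

0.02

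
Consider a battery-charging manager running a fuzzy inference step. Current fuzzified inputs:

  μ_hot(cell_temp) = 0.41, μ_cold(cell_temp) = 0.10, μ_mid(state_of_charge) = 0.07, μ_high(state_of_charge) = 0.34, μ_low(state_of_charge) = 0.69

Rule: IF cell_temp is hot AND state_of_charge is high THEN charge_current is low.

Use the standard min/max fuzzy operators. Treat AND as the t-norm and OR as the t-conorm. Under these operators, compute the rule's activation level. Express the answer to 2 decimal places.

firing strength: hot=0.41, high=0.34; AND[min(a, b)] → w = 0.34

0.34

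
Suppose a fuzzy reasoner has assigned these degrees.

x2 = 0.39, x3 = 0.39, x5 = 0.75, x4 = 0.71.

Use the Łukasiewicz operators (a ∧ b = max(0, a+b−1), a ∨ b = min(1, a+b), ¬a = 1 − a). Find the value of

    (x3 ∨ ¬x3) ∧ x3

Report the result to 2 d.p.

¬x3 = 1 − 0.39 = 0.61
x3 ∨ ¬x3 = min(1, a+b) on (0.39, 0.61) = 1.00
(x3 ∨ ¬x3) ∧ x3 = max(0, a+b−1) on (1.00, 0.39) = 0.39

0.39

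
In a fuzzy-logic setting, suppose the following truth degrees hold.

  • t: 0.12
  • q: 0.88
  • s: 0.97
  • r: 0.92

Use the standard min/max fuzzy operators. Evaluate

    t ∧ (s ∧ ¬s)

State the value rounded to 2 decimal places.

¬s = 1 − 0.97 = 0.03
s ∧ ¬s = min(a, b) on (0.97, 0.03) = 0.03
t ∧ (s ∧ ¬s) = min(a, b) on (0.12, 0.03) = 0.03

0.03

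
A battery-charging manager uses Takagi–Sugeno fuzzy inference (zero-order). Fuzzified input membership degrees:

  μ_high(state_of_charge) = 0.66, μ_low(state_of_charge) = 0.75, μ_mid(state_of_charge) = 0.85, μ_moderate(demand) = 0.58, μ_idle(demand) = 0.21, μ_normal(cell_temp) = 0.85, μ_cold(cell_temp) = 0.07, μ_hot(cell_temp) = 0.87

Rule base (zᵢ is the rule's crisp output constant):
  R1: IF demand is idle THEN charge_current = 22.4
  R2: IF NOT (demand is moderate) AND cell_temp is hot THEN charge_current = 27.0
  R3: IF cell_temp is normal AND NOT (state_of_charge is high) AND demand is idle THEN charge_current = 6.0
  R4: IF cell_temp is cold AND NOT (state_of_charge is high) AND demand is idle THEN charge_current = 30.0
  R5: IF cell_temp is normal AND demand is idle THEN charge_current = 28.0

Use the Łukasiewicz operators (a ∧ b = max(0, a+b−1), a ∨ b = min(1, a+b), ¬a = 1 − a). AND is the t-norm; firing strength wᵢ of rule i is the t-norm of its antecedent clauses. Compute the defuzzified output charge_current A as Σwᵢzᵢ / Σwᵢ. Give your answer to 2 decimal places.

25.38

R1 (z=22.4): idle=0.21 → w = 0.21
R2 (z=27.0): ¬moderate=1−0.58=0.42, hot=0.87; AND[max(0, a+b−1)] → w = 0.29
R3 (z=6.0): normal=0.85, ¬high=1−0.66=0.34, idle=0.21; AND[max(0, a+b−1)] → w = 0.00
R4 (z=30.0): cold=0.07, ¬high=1−0.66=0.34, idle=0.21; AND[max(0, a+b−1)] → w = 0.00
R5 (z=28.0): normal=0.85, idle=0.21; AND[max(0, a+b−1)] → w = 0.06
Weighted average = (0.21·22.4 + 0.29·27.0 + 0.00·6.0 + 0.00·30.0 + 0.06·28.0) / (0.21 + 0.29 + 0.00 + 0.00 + 0.06)
  = 14.2140 / 0.5600 = 25.38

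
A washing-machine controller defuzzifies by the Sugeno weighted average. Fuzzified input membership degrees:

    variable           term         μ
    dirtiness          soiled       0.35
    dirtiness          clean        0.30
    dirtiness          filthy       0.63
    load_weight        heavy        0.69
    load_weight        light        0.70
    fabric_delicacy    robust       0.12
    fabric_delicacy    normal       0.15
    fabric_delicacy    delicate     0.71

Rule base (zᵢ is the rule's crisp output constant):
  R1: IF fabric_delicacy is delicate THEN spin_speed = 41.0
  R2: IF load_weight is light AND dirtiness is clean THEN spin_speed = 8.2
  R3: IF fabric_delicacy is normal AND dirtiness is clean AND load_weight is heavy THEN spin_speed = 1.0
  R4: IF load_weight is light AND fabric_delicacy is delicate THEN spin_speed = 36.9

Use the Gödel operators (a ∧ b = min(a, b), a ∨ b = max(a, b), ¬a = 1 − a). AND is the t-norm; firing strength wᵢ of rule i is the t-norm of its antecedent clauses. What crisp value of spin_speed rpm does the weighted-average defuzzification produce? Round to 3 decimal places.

R1 (z=41.0): delicate=0.71 → w = 0.71
R2 (z=8.2): light=0.70, clean=0.30; AND[min(a, b)] → w = 0.30
R3 (z=1.0): normal=0.15, clean=0.30, heavy=0.69; AND[min(a, b)] → w = 0.15
R4 (z=36.9): light=0.70, delicate=0.71; AND[min(a, b)] → w = 0.70
Weighted average = (0.71·41.0 + 0.30·8.2 + 0.15·1.0 + 0.70·36.9) / (0.71 + 0.30 + 0.15 + 0.70)
  = 57.5500 / 1.8600 = 30.941

30.941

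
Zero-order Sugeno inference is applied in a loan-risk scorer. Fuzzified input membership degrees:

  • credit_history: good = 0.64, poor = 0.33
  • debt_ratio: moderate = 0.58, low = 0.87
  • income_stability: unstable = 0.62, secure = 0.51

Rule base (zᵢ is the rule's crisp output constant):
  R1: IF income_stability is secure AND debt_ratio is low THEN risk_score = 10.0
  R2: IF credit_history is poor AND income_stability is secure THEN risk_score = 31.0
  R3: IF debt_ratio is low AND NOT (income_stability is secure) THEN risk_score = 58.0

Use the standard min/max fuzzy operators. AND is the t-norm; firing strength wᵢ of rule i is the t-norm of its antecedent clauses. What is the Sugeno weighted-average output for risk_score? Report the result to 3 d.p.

32.895

R1 (z=10.0): secure=0.51, low=0.87; AND[min(a, b)] → w = 0.51
R2 (z=31.0): poor=0.33, secure=0.51; AND[min(a, b)] → w = 0.33
R3 (z=58.0): low=0.87, ¬secure=1−0.51=0.49; AND[min(a, b)] → w = 0.49
Weighted average = (0.51·10.0 + 0.33·31.0 + 0.49·58.0) / (0.51 + 0.33 + 0.49)
  = 43.7500 / 1.3300 = 32.895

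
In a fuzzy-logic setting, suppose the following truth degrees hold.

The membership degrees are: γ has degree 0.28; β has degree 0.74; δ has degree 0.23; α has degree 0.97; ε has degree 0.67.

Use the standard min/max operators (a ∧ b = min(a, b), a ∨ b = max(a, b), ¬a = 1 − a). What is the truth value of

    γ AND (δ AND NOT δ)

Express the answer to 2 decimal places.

NOT δ = 1 − 0.23 = 0.77
δ AND NOT δ = min(a, b) on (0.23, 0.77) = 0.23
γ AND (δ AND NOT δ) = min(a, b) on (0.28, 0.23) = 0.23

0.23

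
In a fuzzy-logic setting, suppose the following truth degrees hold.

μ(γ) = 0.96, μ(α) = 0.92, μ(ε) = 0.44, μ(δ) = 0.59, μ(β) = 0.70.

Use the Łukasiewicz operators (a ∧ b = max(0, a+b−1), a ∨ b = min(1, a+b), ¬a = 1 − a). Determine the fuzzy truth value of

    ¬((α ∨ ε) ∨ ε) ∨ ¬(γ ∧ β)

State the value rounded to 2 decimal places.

α ∨ ε = min(1, a+b) on (0.92, 0.44) = 1.00
(α ∨ ε) ∨ ε = min(1, a+b) on (1.00, 0.44) = 1.00
¬((α ∨ ε) ∨ ε) = 1 − 1.00 = 0.00
γ ∧ β = max(0, a+b−1) on (0.96, 0.70) = 0.66
¬(γ ∧ β) = 1 − 0.66 = 0.34
¬((α ∨ ε) ∨ ε) ∨ ¬(γ ∧ β) = min(1, a+b) on (0.00, 0.34) = 0.34

0.34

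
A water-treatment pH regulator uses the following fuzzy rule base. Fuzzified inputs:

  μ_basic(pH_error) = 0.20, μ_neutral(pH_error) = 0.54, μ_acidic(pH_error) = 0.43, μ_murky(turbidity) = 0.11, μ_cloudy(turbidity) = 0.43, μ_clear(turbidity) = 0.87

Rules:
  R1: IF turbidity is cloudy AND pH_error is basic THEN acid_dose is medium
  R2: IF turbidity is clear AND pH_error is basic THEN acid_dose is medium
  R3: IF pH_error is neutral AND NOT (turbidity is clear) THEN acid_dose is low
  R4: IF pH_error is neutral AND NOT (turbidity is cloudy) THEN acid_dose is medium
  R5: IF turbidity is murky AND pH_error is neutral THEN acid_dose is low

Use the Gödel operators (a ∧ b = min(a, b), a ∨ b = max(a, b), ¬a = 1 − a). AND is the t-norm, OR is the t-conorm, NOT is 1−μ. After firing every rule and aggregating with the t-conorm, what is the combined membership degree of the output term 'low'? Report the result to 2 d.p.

R1: cloudy=0.43, basic=0.20; AND[min(a, b)] → w = 0.20
R2: clear=0.87, basic=0.20; AND[min(a, b)] → w = 0.20
R3: neutral=0.54, ¬clear=1−0.87=0.13; AND[min(a, b)] → w = 0.13
R4: neutral=0.54, ¬cloudy=1−0.43=0.57; AND[min(a, b)] → w = 0.54
R5: murky=0.11, neutral=0.54; AND[min(a, b)] → w = 0.11
Rules with consequent 'low': {R3, R5} → strengths 0.13, 0.11
Aggregate via t-conorm [max(a, b)]: 0.13

0.13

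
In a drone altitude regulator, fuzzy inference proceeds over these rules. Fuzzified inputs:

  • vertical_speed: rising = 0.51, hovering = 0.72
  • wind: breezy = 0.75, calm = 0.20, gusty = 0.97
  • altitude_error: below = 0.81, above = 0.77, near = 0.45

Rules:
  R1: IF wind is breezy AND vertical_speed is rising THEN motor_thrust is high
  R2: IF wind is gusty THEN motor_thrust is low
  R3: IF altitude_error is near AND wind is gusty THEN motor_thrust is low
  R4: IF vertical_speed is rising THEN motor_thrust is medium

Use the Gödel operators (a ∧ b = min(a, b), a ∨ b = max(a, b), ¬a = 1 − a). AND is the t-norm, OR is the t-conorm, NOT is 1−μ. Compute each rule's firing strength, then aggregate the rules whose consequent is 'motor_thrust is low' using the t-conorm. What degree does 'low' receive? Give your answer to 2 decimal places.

R1: breezy=0.75, rising=0.51; AND[min(a, b)] → w = 0.51
R2: gusty=0.97 → w = 0.97
R3: near=0.45, gusty=0.97; AND[min(a, b)] → w = 0.45
R4: rising=0.51 → w = 0.51
Rules with consequent 'low': {R2, R3} → strengths 0.97, 0.45
Aggregate via t-conorm [max(a, b)]: 0.97

0.97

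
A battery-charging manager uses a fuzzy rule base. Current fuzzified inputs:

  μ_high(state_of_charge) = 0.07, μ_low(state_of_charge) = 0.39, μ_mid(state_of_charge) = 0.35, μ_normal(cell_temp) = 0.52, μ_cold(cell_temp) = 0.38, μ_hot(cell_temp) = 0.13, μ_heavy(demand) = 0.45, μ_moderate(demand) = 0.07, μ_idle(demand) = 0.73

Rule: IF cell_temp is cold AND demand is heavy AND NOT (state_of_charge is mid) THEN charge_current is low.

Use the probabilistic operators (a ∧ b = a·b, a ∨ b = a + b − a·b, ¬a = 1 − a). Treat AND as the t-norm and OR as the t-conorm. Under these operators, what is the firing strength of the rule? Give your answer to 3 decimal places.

firing strength: cold=0.38, heavy=0.45, ¬mid=1−0.35=0.65; AND[a·b] → w = 0.1112

0.111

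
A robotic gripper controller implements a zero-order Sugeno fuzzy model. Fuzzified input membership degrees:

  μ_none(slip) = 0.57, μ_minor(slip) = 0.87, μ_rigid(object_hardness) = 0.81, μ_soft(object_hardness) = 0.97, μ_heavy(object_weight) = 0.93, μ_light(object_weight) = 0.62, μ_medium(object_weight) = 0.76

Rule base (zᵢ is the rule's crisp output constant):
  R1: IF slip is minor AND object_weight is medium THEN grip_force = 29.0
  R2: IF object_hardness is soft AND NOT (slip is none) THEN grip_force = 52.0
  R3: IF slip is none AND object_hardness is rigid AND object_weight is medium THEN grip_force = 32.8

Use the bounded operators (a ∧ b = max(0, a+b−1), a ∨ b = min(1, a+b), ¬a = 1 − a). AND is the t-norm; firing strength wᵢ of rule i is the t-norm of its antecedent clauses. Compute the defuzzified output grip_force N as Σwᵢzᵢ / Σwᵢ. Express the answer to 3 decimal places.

R1 (z=29.0): minor=0.87, medium=0.76; AND[max(0, a+b−1)] → w = 0.63
R2 (z=52.0): soft=0.97, ¬none=1−0.57=0.43; AND[max(0, a+b−1)] → w = 0.40
R3 (z=32.8): none=0.57, rigid=0.81, medium=0.76; AND[max(0, a+b−1)] → w = 0.14
Weighted average = (0.63·29.0 + 0.40·52.0 + 0.14·32.8) / (0.63 + 0.40 + 0.14)
  = 43.6620 / 1.1700 = 37.318

37.318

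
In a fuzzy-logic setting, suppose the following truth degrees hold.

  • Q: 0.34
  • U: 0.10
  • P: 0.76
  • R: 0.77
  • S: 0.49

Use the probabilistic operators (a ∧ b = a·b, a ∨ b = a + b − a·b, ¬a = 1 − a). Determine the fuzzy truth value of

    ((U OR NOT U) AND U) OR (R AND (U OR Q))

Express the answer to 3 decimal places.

NOT U = 1 − 0.1000 = 0.9000
U OR NOT U = a + b − a·b on (0.1000, 0.9000) = 0.9100
(U OR NOT U) AND U = a·b on (0.9100, 0.1000) = 0.0910
U OR Q = a + b − a·b on (0.1000, 0.3400) = 0.4060
R AND (U OR Q) = a·b on (0.7700, 0.4060) = 0.3126
((U OR NOT U) AND U) OR (R AND (U OR Q)) = a + b − a·b on (0.0910, 0.3126) = 0.3752

0.375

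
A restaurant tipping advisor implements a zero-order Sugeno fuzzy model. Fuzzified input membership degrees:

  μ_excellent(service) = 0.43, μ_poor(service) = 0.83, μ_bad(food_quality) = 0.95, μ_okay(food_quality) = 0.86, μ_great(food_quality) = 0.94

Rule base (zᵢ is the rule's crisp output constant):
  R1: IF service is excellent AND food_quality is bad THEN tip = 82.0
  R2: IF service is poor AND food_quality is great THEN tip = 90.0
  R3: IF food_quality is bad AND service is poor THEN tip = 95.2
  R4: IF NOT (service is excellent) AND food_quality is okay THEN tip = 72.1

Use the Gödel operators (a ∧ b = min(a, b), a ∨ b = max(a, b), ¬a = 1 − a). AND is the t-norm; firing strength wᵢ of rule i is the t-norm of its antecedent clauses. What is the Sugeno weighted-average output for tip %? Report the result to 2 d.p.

R1 (z=82.0): excellent=0.43, bad=0.95; AND[min(a, b)] → w = 0.43
R2 (z=90.0): poor=0.83, great=0.94; AND[min(a, b)] → w = 0.83
R3 (z=95.2): bad=0.95, poor=0.83; AND[min(a, b)] → w = 0.83
R4 (z=72.1): ¬excellent=1−0.43=0.57, okay=0.86; AND[min(a, b)] → w = 0.57
Weighted average = (0.43·82.0 + 0.83·90.0 + 0.83·95.2 + 0.57·72.1) / (0.43 + 0.83 + 0.83 + 0.57)
  = 230.0730 / 2.6600 = 86.49

86.49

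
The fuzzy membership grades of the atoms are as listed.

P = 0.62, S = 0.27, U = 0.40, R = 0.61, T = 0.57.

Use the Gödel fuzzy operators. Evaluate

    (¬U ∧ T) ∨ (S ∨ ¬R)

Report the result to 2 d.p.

0.57

¬U = 1 − 0.40 = 0.60
¬U ∧ T = min(a, b) on (0.60, 0.57) = 0.57
¬R = 1 − 0.61 = 0.39
S ∨ ¬R = max(a, b) on (0.27, 0.39) = 0.39
(¬U ∧ T) ∨ (S ∨ ¬R) = max(a, b) on (0.57, 0.39) = 0.57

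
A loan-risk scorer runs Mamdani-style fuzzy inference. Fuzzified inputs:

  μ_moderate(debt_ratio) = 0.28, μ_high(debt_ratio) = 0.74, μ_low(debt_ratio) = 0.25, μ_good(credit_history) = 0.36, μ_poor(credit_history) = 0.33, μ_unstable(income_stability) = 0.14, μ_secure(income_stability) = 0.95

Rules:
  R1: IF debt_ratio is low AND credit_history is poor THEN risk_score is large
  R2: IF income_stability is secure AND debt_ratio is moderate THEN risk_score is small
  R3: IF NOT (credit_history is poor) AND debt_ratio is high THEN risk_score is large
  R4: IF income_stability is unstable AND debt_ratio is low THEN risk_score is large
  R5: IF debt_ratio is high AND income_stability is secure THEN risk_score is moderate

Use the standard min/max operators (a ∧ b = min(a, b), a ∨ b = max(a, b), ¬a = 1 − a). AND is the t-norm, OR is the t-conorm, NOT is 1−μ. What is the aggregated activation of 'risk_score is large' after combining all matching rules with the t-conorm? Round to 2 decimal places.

R1: low=0.25, poor=0.33; AND[min(a, b)] → w = 0.25
R2: secure=0.95, moderate=0.28; AND[min(a, b)] → w = 0.28
R3: ¬poor=1−0.33=0.67, high=0.74; AND[min(a, b)] → w = 0.67
R4: unstable=0.14, low=0.25; AND[min(a, b)] → w = 0.14
R5: high=0.74, secure=0.95; AND[min(a, b)] → w = 0.74
Rules with consequent 'large': {R1, R3, R4} → strengths 0.25, 0.67, 0.14
Aggregate via t-conorm [max(a, b)]: 0.67

0.67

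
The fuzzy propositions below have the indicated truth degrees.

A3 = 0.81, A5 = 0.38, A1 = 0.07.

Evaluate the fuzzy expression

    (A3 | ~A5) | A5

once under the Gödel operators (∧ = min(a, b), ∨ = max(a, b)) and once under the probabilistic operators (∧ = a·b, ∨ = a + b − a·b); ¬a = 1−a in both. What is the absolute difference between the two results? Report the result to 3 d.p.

0.145

Under Gödel:
  ~A5 = 1 − 0.38 = 0.62
  A3 | ~A5 = max(a, b) on (0.81, 0.62) = 0.81
  (A3 | ~A5) | A5 = max(a, b) on (0.81, 0.38) = 0.81
  → value = 0.8100
Under probabilistic:
  ~A5 = 1 − 0.3800 = 0.6200
  A3 | ~A5 = a + b − a·b on (0.8100, 0.6200) = 0.9278
  (A3 | ~A5) | A5 = a + b − a·b on (0.9278, 0.3800) = 0.9552
  → value = 0.9552
|0.8100 − 0.9552| = 0.145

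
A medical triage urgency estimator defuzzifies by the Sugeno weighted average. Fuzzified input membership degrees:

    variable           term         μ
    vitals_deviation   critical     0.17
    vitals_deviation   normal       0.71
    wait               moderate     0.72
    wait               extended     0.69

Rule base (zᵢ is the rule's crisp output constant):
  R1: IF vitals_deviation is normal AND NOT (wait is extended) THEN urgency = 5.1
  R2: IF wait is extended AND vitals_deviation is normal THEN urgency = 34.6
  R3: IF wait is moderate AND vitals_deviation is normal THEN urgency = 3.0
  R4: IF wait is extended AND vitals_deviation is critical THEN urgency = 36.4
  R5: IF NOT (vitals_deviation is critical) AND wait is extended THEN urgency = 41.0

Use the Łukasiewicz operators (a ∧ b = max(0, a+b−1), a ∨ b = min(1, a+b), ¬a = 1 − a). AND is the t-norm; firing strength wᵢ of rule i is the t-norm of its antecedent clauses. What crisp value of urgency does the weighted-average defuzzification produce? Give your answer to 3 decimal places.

R1 (z=5.1): normal=0.71, ¬extended=1−0.69=0.31; AND[max(0, a+b−1)] → w = 0.02
R2 (z=34.6): extended=0.69, normal=0.71; AND[max(0, a+b−1)] → w = 0.40
R3 (z=3.0): moderate=0.72, normal=0.71; AND[max(0, a+b−1)] → w = 0.43
R4 (z=36.4): extended=0.69, critical=0.17; AND[max(0, a+b−1)] → w = 0.00
R5 (z=41.0): ¬critical=1−0.17=0.83, extended=0.69; AND[max(0, a+b−1)] → w = 0.52
Weighted average = (0.02·5.1 + 0.40·34.6 + 0.43·3.0 + 0.00·36.4 + 0.52·41.0) / (0.02 + 0.40 + 0.43 + 0.00 + 0.52)
  = 36.5520 / 1.3700 = 26.680

26.680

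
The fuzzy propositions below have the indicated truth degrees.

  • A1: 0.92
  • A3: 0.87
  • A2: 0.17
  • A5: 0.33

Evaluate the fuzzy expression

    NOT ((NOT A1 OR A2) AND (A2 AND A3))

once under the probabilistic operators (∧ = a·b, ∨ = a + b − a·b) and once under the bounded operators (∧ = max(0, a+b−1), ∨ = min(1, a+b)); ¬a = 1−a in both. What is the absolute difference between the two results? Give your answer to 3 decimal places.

Under probabilistic:
  NOT A1 = 1 − 0.9200 = 0.0800
  NOT A1 OR A2 = a + b − a·b on (0.0800, 0.1700) = 0.2364
  A2 AND A3 = a·b on (0.1700, 0.8700) = 0.1479
  (NOT A1 OR A2) AND (A2 AND A3) = a·b on (0.2364, 0.1479) = 0.0350
  NOT ((NOT A1 OR A2) AND (A2 AND A3)) = 1 − 0.0350 = 0.9650
  → value = 0.9650
Under bounded:
  NOT A1 = 1 − 0.92 = 0.08
  NOT A1 OR A2 = min(1, a+b) on (0.08, 0.17) = 0.25
  A2 AND A3 = max(0, a+b−1) on (0.17, 0.87) = 0.04
  (NOT A1 OR A2) AND (A2 AND A3) = max(0, a+b−1) on (0.25, 0.04) = 0.00
  NOT ((NOT A1 OR A2) AND (A2 AND A3)) = 1 − 0.00 = 1.00
  → value = 1.0000
|0.9650 − 1.0000| = 0.035

0.035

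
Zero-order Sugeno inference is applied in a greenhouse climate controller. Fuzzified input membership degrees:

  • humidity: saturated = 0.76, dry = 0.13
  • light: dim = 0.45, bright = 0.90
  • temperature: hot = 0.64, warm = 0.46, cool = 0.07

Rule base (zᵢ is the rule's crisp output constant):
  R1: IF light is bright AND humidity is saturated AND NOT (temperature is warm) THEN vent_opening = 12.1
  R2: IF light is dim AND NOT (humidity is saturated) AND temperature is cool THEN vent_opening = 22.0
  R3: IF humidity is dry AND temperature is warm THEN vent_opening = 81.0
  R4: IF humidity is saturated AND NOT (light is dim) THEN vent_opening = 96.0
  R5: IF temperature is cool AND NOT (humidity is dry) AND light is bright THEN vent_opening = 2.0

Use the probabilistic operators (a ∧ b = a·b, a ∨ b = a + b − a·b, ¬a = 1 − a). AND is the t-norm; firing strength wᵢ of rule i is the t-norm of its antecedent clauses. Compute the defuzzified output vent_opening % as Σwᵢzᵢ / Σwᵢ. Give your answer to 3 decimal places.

54.662

R1 (z=12.1): bright=0.90, saturated=0.76, ¬warm=1−0.46=0.54; AND[a·b] → w = 0.3694
R2 (z=22.0): dim=0.45, ¬saturated=1−0.76=0.24, cool=0.07; AND[a·b] → w = 0.0076
R3 (z=81.0): dry=0.13, warm=0.46; AND[a·b] → w = 0.0598
R4 (z=96.0): saturated=0.76, ¬dim=1−0.45=0.55; AND[a·b] → w = 0.4180
R5 (z=2.0): cool=0.07, ¬dry=1−0.13=0.87, bright=0.90; AND[a·b] → w = 0.0548
Weighted average = (0.3694·12.1 + 0.0076·22.0 + 0.0598·81.0 + 0.4180·96.0 + 0.0548·2.0) / (0.3694 + 0.0076 + 0.0598 + 0.4180 + 0.0548)
  = 49.7170 / 0.9095 = 54.662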